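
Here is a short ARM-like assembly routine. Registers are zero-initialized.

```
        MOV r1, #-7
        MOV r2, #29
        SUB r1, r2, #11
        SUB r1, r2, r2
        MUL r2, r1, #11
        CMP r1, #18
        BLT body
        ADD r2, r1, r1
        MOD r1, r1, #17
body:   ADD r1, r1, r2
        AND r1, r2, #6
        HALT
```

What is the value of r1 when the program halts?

0

MOV r1, #-7 → r1=-7
MOV r2, #29 → r2=29
SUB r1, r2, #11 → r1=29-11=18
SUB r1, r2, r2 → r1=29-29=0
MUL r2, r1, #11 → r2=0*11=0
CMP r1, #18  (cmp 0,18)
BLT body: taken
ADD r1, r1, r2 → r1=0+0=0
AND r1, r2, #6 → r1=0&6=0
halt.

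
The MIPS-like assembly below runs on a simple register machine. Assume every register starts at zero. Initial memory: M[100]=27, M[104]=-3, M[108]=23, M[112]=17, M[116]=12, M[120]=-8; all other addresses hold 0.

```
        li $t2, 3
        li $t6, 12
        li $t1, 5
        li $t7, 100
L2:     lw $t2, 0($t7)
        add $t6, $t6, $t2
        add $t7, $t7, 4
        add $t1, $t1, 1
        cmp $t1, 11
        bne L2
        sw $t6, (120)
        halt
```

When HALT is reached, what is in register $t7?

after li $t2, 3: $t2=3
after li $t6, 12: $t6=12
after li $t1, 5: $t1=5
after li $t7, 100: $t7=100
after lw $t2, 0($t7): $t2=M[100]=27
after add $t6, $t6, $t2: $t6=12+27=39
after add $t7, $t7, 4: $t7=100+4=104
after add $t1, $t1, 1: $t1=5+1=6
cmp $t1, 11  (cmp 6,11)
bne L2: taken
after lw $t2, 0($t7): $t2=M[104]=-3
after add $t6, $t6, $t2: $t6=39+(-3)=36
after add $t7, $t7, 4: $t7=104+4=108
after add $t1, $t1, 1: $t1=6+1=7
cmp $t1, 11  (cmp 7,11)
bne L2: taken
after lw $t2, 0($t7): $t2=M[108]=23
after add $t6, $t6, $t2: $t6=36+23=59
after add $t7, $t7, 4: $t7=108+4=112
after add $t1, $t1, 1: $t1=7+1=8
cmp $t1, 11  (cmp 8,11)
bne L2: taken
after lw $t2, 0($t7): $t2=M[112]=17
after add $t6, $t6, $t2: $t6=59+17=76
after add $t7, $t7, 4: $t7=112+4=116
after add $t1, $t1, 1: $t1=8+1=9
cmp $t1, 11  (cmp 9,11)
bne L2: taken
after lw $t2, 0($t7): $t2=M[116]=12
after add $t6, $t6, $t2: $t6=76+12=88
after add $t7, $t7, 4: $t7=116+4=120
after add $t1, $t1, 1: $t1=9+1=10
cmp $t1, 11  (cmp 10,11)
bne L2: taken
after lw $t2, 0($t7): $t2=M[120]=-8
after add $t6, $t6, $t2: $t6=88+(-8)=80
after add $t7, $t7, 4: $t7=120+4=124
after add $t1, $t1, 1: $t1=10+1=11
cmp $t1, 11  (cmp 11,11)
bne L2: not taken
sw $t6, (120) → M[120]=80
halt.

124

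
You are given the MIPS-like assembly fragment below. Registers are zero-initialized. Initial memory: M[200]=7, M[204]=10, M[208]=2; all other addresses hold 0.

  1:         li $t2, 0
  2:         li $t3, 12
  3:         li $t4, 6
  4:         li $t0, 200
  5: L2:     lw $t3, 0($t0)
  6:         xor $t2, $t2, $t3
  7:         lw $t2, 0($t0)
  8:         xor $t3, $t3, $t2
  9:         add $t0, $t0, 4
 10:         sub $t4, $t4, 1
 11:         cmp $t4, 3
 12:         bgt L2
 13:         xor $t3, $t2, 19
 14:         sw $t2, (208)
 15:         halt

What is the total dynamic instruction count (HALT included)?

li $t2, 0 → $t2=0
li $t3, 12 → $t3=12
li $t4, 6 → $t4=6
li $t0, 200 → $t0=200
lw $t3, 0($t0) → $t3=M[200]=7
xor $t2, $t2, $t3 → $t2=0^7=7
lw $t2, 0($t0) → $t2=M[200]=7
xor $t3, $t3, $t2 → $t3=7^7=0
add $t0, $t0, 4 → $t0=200+4=204
sub $t4, $t4, 1 → $t4=6-1=5
cmp $t4, 3  (cmp 5,3)
bgt L2: taken
lw $t3, 0($t0) → $t3=M[204]=10
xor $t2, $t2, $t3 → $t2=7^10=13
lw $t2, 0($t0) → $t2=M[204]=10
xor $t3, $t3, $t2 → $t3=10^10=0
add $t0, $t0, 4 → $t0=204+4=208
sub $t4, $t4, 1 → $t4=5-1=4
cmp $t4, 3  (cmp 4,3)
bgt L2: taken
lw $t3, 0($t0) → $t3=M[208]=2
xor $t2, $t2, $t3 → $t2=10^2=8
lw $t2, 0($t0) → $t2=M[208]=2
xor $t3, $t3, $t2 → $t3=2^2=0
add $t0, $t0, 4 → $t0=208+4=212
sub $t4, $t4, 1 → $t4=4-1=3
cmp $t4, 3  (cmp 3,3)
bgt L2: not taken
xor $t3, $t2, 19 → $t3=2^19=17
sw $t2, (208) → M[208]=2
halt.
Total executed instructions: 31.

31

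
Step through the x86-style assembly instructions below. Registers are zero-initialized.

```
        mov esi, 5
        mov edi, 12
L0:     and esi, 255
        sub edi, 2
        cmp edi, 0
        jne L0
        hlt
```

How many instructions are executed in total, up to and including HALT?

mov esi, 5 → esi=5
mov edi, 12 → edi=12
and esi, 255 → esi=5&255=5
sub edi, 2 → edi=12-2=10
cmp edi, 0  (cmp 10,0)
jne L0: taken
and esi, 255 → esi=5&255=5
sub edi, 2 → edi=10-2=8
cmp edi, 0  (cmp 8,0)
jne L0: taken
and esi, 255 → esi=5&255=5
sub edi, 2 → edi=8-2=6
cmp edi, 0  (cmp 6,0)
jne L0: taken
and esi, 255 → esi=5&255=5
sub edi, 2 → edi=6-2=4
cmp edi, 0  (cmp 4,0)
jne L0: taken
and esi, 255 → esi=5&255=5
sub edi, 2 → edi=4-2=2
cmp edi, 0  (cmp 2,0)
jne L0: taken
and esi, 255 → esi=5&255=5
sub edi, 2 → edi=2-2=0
cmp edi, 0  (cmp 0,0)
jne L0: not taken
halt.
Total executed instructions: 27.

27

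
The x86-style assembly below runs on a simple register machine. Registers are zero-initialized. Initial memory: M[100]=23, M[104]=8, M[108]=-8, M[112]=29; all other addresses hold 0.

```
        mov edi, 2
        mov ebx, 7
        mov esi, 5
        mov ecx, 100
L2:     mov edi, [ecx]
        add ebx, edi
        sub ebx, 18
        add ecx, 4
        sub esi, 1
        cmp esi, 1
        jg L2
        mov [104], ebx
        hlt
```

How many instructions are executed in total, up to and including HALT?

edi=2
ebx=7
esi=5
ecx=100
edi=M[100]=23
ebx=7+23=30
ebx=30-18=12
ecx=100+4=104
esi=5-1=4
cmp esi, 1  (cmp 4,1)
jg L2: taken
edi=M[104]=8
ebx=12+8=20
ebx=20-18=2
ecx=104+4=108
esi=4-1=3
cmp esi, 1  (cmp 3,1)
jg L2: taken
edi=M[108]=-8
ebx=2+(-8)=-6
ebx=(-6)-18=-24
ecx=108+4=112
esi=3-1=2
cmp esi, 1  (cmp 2,1)
jg L2: taken
edi=M[112]=29
ebx=(-24)+29=5
ebx=5-18=-13
ecx=112+4=116
esi=2-1=1
cmp esi, 1  (cmp 1,1)
jg L2: not taken
mov [104], ebx → M[104]=-13
halt.
Total executed instructions: 34.

34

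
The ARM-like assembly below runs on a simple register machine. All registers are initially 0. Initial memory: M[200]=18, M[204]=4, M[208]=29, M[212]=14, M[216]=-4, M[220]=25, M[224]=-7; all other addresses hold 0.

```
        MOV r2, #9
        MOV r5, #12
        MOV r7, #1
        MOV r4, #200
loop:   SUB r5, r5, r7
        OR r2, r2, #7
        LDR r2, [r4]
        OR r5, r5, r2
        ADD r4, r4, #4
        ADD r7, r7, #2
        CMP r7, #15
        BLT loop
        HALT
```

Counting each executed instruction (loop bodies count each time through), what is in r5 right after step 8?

27

MOV r2, #9 → r2=9
MOV r5, #12 → r5=12
MOV r7, #1 → r7=1
MOV r4, #200 → r4=200
SUB r5, r5, r7 → r5=12-1=11
OR r2, r2, #7 → r2=9|7=15
LDR r2, [r4] → r2=M[200]=18
OR r5, r5, r2 → r5=11|18=27
After step 8: r5 = 27.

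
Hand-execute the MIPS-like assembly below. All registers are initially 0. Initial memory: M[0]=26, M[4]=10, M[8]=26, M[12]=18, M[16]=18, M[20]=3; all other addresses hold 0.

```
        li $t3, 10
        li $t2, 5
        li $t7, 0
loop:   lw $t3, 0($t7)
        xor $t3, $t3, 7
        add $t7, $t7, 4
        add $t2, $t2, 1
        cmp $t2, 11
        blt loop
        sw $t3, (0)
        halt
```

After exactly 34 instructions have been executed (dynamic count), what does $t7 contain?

after li $t3, 10: $t3=10
after li $t2, 5: $t2=5
after li $t7, 0: $t7=0
after lw $t3, 0($t7): $t3=M[0]=26
after xor $t3, $t3, 7: $t3=26^7=29
after add $t7, $t7, 4: $t7=0+4=4
after add $t2, $t2, 1: $t2=5+1=6
cmp $t2, 11  (cmp 6,11)
blt loop: taken
after lw $t3, 0($t7): $t3=M[4]=10
after xor $t3, $t3, 7: $t3=10^7=13
after add $t7, $t7, 4: $t7=4+4=8
after add $t2, $t2, 1: $t2=6+1=7
cmp $t2, 11  (cmp 7,11)
blt loop: taken
after lw $t3, 0($t7): $t3=M[8]=26
after xor $t3, $t3, 7: $t3=26^7=29
after add $t7, $t7, 4: $t7=8+4=12
after add $t2, $t2, 1: $t2=7+1=8
cmp $t2, 11  (cmp 8,11)
blt loop: taken
after lw $t3, 0($t7): $t3=M[12]=18
after xor $t3, $t3, 7: $t3=18^7=21
after add $t7, $t7, 4: $t7=12+4=16
after add $t2, $t2, 1: $t2=8+1=9
cmp $t2, 11  (cmp 9,11)
blt loop: taken
after lw $t3, 0($t7): $t3=M[16]=18
after xor $t3, $t3, 7: $t3=18^7=21
after add $t7, $t7, 4: $t7=16+4=20
after add $t2, $t2, 1: $t2=9+1=10
cmp $t2, 11  (cmp 10,11)
blt loop: taken
after lw $t3, 0($t7): $t3=M[20]=3
After step 34: $t7 = 20.

20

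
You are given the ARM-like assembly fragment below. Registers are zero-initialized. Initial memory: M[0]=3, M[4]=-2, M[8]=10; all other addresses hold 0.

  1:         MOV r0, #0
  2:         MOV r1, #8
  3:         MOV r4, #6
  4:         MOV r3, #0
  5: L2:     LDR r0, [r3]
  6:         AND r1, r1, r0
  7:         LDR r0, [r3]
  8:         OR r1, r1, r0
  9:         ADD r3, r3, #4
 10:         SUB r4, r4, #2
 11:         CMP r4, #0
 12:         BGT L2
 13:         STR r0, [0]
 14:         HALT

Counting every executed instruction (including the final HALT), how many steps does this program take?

30

r0=0
r1=8
r4=6
r3=0
r0=M[0]=3
r1=8&3=0
r0=M[0]=3
r1=0|3=3
r3=0+4=4
r4=6-2=4
CMP r4, #0  (cmp 4,0)
BGT L2: taken
r0=M[4]=-2
r1=3&(-2)=2
r0=M[4]=-2
r1=2|(-2)=-2
r3=4+4=8
r4=4-2=2
CMP r4, #0  (cmp 2,0)
BGT L2: taken
r0=M[8]=10
r1=(-2)&10=10
r0=M[8]=10
r1=10|10=10
r3=8+4=12
r4=2-2=0
CMP r4, #0  (cmp 0,0)
BGT L2: not taken
STR r0, [0] → M[0]=10
halt.
Total executed instructions: 30.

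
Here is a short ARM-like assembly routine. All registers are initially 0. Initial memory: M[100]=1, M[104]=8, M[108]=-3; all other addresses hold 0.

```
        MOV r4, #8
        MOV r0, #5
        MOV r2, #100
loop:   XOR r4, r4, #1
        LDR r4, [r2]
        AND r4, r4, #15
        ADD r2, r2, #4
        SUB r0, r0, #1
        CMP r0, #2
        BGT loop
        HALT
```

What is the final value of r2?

112

after MOV r4, #8: r4=8
after MOV r0, #5: r0=5
after MOV r2, #100: r2=100
after XOR r4, r4, #1: r4=8^1=9
after LDR r4, [r2]: r4=M[100]=1
after AND r4, r4, #15: r4=1&15=1
after ADD r2, r2, #4: r2=100+4=104
after SUB r0, r0, #1: r0=5-1=4
CMP r0, #2  (cmp 4,2)
BGT loop: taken
after XOR r4, r4, #1: r4=1^1=0
after LDR r4, [r2]: r4=M[104]=8
after AND r4, r4, #15: r4=8&15=8
after ADD r2, r2, #4: r2=104+4=108
after SUB r0, r0, #1: r0=4-1=3
CMP r0, #2  (cmp 3,2)
BGT loop: taken
after XOR r4, r4, #1: r4=8^1=9
after LDR r4, [r2]: r4=M[108]=-3
after AND r4, r4, #15: r4=(-3)&15=13
after ADD r2, r2, #4: r2=108+4=112
after SUB r0, r0, #1: r0=3-1=2
CMP r0, #2  (cmp 2,2)
BGT loop: not taken
halt.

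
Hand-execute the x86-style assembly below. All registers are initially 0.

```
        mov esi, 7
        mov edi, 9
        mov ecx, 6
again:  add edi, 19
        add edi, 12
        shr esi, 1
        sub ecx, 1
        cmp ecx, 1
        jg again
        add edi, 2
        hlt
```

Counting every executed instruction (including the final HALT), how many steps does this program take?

35

mov esi, 7 → esi=7
mov edi, 9 → edi=9
mov ecx, 6 → ecx=6
add edi, 19 → edi=9+19=28
add edi, 12 → edi=28+12=40
shr esi, 1 → esi=7>>1=3
sub ecx, 1 → ecx=6-1=5
cmp ecx, 1  (cmp 5,1)
jg again: taken
add edi, 19 → edi=40+19=59
add edi, 12 → edi=59+12=71
shr esi, 1 → esi=3>>1=1
sub ecx, 1 → ecx=5-1=4
cmp ecx, 1  (cmp 4,1)
jg again: taken
add edi, 19 → edi=71+19=90
add edi, 12 → edi=90+12=102
shr esi, 1 → esi=1>>1=0
sub ecx, 1 → ecx=4-1=3
cmp ecx, 1  (cmp 3,1)
jg again: taken
add edi, 19 → edi=102+19=121
add edi, 12 → edi=121+12=133
shr esi, 1 → esi=0>>1=0
sub ecx, 1 → ecx=3-1=2
cmp ecx, 1  (cmp 2,1)
jg again: taken
add edi, 19 → edi=133+19=152
add edi, 12 → edi=152+12=164
shr esi, 1 → esi=0>>1=0
sub ecx, 1 → ecx=2-1=1
cmp ecx, 1  (cmp 1,1)
jg again: not taken
add edi, 2 → edi=164+2=166
halt.
Total executed instructions: 35.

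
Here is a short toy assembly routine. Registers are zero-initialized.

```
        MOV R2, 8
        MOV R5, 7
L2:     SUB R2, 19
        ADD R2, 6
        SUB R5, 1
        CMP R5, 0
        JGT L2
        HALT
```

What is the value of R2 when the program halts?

-83

MOV R2, 8 → R2=8
MOV R5, 7 → R5=7
SUB R2, 19 → R2=8-19=-11
ADD R2, 6 → R2=(-11)+6=-5
SUB R5, 1 → R5=7-1=6
CMP R5, 0  (cmp 6,0)
JGT L2: taken
SUB R2, 19 → R2=(-5)-19=-24
ADD R2, 6 → R2=(-24)+6=-18
SUB R5, 1 → R5=6-1=5
CMP R5, 0  (cmp 5,0)
JGT L2: taken
SUB R2, 19 → R2=(-18)-19=-37
ADD R2, 6 → R2=(-37)+6=-31
SUB R5, 1 → R5=5-1=4
CMP R5, 0  (cmp 4,0)
JGT L2: taken
SUB R2, 19 → R2=(-31)-19=-50
ADD R2, 6 → R2=(-50)+6=-44
SUB R5, 1 → R5=4-1=3
CMP R5, 0  (cmp 3,0)
JGT L2: taken
SUB R2, 19 → R2=(-44)-19=-63
ADD R2, 6 → R2=(-63)+6=-57
SUB R5, 1 → R5=3-1=2
CMP R5, 0  (cmp 2,0)
JGT L2: taken
SUB R2, 19 → R2=(-57)-19=-76
ADD R2, 6 → R2=(-76)+6=-70
SUB R5, 1 → R5=2-1=1
CMP R5, 0  (cmp 1,0)
JGT L2: taken
SUB R2, 19 → R2=(-70)-19=-89
ADD R2, 6 → R2=(-89)+6=-83
SUB R5, 1 → R5=1-1=0
CMP R5, 0  (cmp 0,0)
JGT L2: not taken
halt.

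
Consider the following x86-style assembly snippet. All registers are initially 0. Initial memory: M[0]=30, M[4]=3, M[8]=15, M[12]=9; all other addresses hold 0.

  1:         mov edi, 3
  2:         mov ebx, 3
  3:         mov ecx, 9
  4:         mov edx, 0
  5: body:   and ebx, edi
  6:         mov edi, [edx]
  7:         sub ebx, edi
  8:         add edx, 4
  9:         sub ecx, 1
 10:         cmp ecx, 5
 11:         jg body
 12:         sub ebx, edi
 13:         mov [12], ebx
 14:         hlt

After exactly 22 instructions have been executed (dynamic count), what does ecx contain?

7

mov edi, 3 → edi=3
mov ebx, 3 → ebx=3
mov ecx, 9 → ecx=9
mov edx, 0 → edx=0
and ebx, edi → ebx=3&3=3
mov edi, [edx] → edi=M[0]=30
sub ebx, edi → ebx=3-30=-27
add edx, 4 → edx=0+4=4
sub ecx, 1 → ecx=9-1=8
cmp ecx, 5  (cmp 8,5)
jg body: taken
and ebx, edi → ebx=(-27)&30=4
mov edi, [edx] → edi=M[4]=3
sub ebx, edi → ebx=4-3=1
add edx, 4 → edx=4+4=8
sub ecx, 1 → ecx=8-1=7
cmp ecx, 5  (cmp 7,5)
jg body: taken
and ebx, edi → ebx=1&3=1
mov edi, [edx] → edi=M[8]=15
sub ebx, edi → ebx=1-15=-14
add edx, 4 → edx=8+4=12
After step 22: ecx = 7.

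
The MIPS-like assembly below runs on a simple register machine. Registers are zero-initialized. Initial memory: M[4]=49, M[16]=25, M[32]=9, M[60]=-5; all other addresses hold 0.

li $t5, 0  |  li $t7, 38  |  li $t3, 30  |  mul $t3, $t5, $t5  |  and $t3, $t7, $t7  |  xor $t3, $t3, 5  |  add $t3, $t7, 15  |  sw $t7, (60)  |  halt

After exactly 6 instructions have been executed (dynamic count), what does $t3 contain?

$t5=0
$t7=38
$t3=30
$t3=0*0=0
$t3=38&38=38
$t3=38^5=35
After step 6: $t3 = 35.

35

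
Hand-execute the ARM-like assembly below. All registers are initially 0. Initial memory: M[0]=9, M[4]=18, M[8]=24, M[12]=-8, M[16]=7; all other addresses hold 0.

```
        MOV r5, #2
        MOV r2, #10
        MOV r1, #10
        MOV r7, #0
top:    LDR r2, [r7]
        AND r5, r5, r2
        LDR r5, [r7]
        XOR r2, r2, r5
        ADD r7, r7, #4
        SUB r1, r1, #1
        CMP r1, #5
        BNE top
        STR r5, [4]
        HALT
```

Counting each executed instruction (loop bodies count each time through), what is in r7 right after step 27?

12

MOV r5, #2 → r5=2
MOV r2, #10 → r2=10
MOV r1, #10 → r1=10
MOV r7, #0 → r7=0
LDR r2, [r7] → r2=M[0]=9
AND r5, r5, r2 → r5=2&9=0
LDR r5, [r7] → r5=M[0]=9
XOR r2, r2, r5 → r2=9^9=0
ADD r7, r7, #4 → r7=0+4=4
SUB r1, r1, #1 → r1=10-1=9
CMP r1, #5  (cmp 9,5)
BNE top: taken
LDR r2, [r7] → r2=M[4]=18
AND r5, r5, r2 → r5=9&18=0
LDR r5, [r7] → r5=M[4]=18
XOR r2, r2, r5 → r2=18^18=0
ADD r7, r7, #4 → r7=4+4=8
SUB r1, r1, #1 → r1=9-1=8
CMP r1, #5  (cmp 8,5)
BNE top: taken
LDR r2, [r7] → r2=M[8]=24
AND r5, r5, r2 → r5=18&24=16
LDR r5, [r7] → r5=M[8]=24
XOR r2, r2, r5 → r2=24^24=0
ADD r7, r7, #4 → r7=8+4=12
SUB r1, r1, #1 → r1=8-1=7
CMP r1, #5  (cmp 7,5)
After step 27: r7 = 12.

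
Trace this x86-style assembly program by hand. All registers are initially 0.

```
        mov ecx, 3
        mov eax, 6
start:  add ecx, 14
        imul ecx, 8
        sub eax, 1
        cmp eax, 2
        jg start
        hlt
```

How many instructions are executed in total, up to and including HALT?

23

mov ecx, 3 → ecx=3
mov eax, 6 → eax=6
add ecx, 14 → ecx=3+14=17
imul ecx, 8 → ecx=17*8=136
sub eax, 1 → eax=6-1=5
cmp eax, 2  (cmp 5,2)
jg start: taken
add ecx, 14 → ecx=136+14=150
imul ecx, 8 → ecx=150*8=1200
sub eax, 1 → eax=5-1=4
cmp eax, 2  (cmp 4,2)
jg start: taken
add ecx, 14 → ecx=1200+14=1214
imul ecx, 8 → ecx=1214*8=9712
sub eax, 1 → eax=4-1=3
cmp eax, 2  (cmp 3,2)
jg start: taken
add ecx, 14 → ecx=9712+14=9726
imul ecx, 8 → ecx=9726*8=77808
sub eax, 1 → eax=3-1=2
cmp eax, 2  (cmp 2,2)
jg start: not taken
halt.
Total executed instructions: 23.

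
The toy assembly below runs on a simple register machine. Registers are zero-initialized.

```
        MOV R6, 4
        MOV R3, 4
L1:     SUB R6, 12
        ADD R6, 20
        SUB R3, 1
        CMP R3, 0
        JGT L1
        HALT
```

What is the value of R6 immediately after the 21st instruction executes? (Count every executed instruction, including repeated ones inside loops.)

after MOV R6, 4: R6=4
after MOV R3, 4: R3=4
after SUB R6, 12: R6=4-12=-8
after ADD R6, 20: R6=(-8)+20=12
after SUB R3, 1: R3=4-1=3
CMP R3, 0  (cmp 3,0)
JGT L1: taken
after SUB R6, 12: R6=12-12=0
after ADD R6, 20: R6=0+20=20
after SUB R3, 1: R3=3-1=2
CMP R3, 0  (cmp 2,0)
JGT L1: taken
after SUB R6, 12: R6=20-12=8
after ADD R6, 20: R6=8+20=28
after SUB R3, 1: R3=2-1=1
CMP R3, 0  (cmp 1,0)
JGT L1: taken
after SUB R6, 12: R6=28-12=16
after ADD R6, 20: R6=16+20=36
after SUB R3, 1: R3=1-1=0
CMP R3, 0  (cmp 0,0)
After step 21: R6 = 36.

36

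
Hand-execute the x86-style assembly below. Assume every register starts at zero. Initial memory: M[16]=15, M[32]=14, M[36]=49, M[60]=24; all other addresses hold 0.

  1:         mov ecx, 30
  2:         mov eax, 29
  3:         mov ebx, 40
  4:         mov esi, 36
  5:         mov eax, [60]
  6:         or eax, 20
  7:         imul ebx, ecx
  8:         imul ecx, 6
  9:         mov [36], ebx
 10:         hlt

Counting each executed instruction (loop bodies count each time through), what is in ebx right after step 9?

1200

after mov ecx, 30: ecx=30
after mov eax, 29: eax=29
after mov ebx, 40: ebx=40
after mov esi, 36: esi=36
after mov eax, [60]: eax=M[60]=24
after or eax, 20: eax=24|20=28
after imul ebx, ecx: ebx=40*30=1200
after imul ecx, 6: ecx=30*6=180
mov [36], ebx → M[36]=1200
After step 9: ebx = 1200.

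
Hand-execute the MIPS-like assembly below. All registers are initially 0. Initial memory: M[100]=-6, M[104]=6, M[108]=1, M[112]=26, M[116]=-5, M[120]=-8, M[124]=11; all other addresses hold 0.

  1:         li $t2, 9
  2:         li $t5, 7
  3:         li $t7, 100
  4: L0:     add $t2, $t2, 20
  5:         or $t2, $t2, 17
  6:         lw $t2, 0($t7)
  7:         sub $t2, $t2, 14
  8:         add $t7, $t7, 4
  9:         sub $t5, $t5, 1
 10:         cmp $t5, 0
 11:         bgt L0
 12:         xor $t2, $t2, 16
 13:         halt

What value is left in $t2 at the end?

-19

after li $t2, 9: $t2=9
after li $t5, 7: $t5=7
after li $t7, 100: $t7=100
after add $t2, $t2, 20: $t2=9+20=29
after or $t2, $t2, 17: $t2=29|17=29
after lw $t2, 0($t7): $t2=M[100]=-6
after sub $t2, $t2, 14: $t2=(-6)-14=-20
after add $t7, $t7, 4: $t7=100+4=104
after sub $t5, $t5, 1: $t5=7-1=6
cmp $t5, 0  (cmp 6,0)
bgt L0: taken
after add $t2, $t2, 20: $t2=(-20)+20=0
after or $t2, $t2, 17: $t2=0|17=17
after lw $t2, 0($t7): $t2=M[104]=6
after sub $t2, $t2, 14: $t2=6-14=-8
after add $t7, $t7, 4: $t7=104+4=108
after sub $t5, $t5, 1: $t5=6-1=5
cmp $t5, 0  (cmp 5,0)
bgt L0: taken
after add $t2, $t2, 20: $t2=(-8)+20=12
after or $t2, $t2, 17: $t2=12|17=29
after lw $t2, 0($t7): $t2=M[108]=1
after sub $t2, $t2, 14: $t2=1-14=-13
after add $t7, $t7, 4: $t7=108+4=112
after sub $t5, $t5, 1: $t5=5-1=4
cmp $t5, 0  (cmp 4,0)
bgt L0: taken
after add $t2, $t2, 20: $t2=(-13)+20=7
after or $t2, $t2, 17: $t2=7|17=23
after lw $t2, 0($t7): $t2=M[112]=26
after sub $t2, $t2, 14: $t2=26-14=12
after add $t7, $t7, 4: $t7=112+4=116
after sub $t5, $t5, 1: $t5=4-1=3
cmp $t5, 0  (cmp 3,0)
bgt L0: taken
after add $t2, $t2, 20: $t2=12+20=32
after or $t2, $t2, 17: $t2=32|17=49
after lw $t2, 0($t7): $t2=M[116]=-5
after sub $t2, $t2, 14: $t2=(-5)-14=-19
after add $t7, $t7, 4: $t7=116+4=120
after sub $t5, $t5, 1: $t5=3-1=2
cmp $t5, 0  (cmp 2,0)
bgt L0: taken
after add $t2, $t2, 20: $t2=(-19)+20=1
after or $t2, $t2, 17: $t2=1|17=17
after lw $t2, 0($t7): $t2=M[120]=-8
after sub $t2, $t2, 14: $t2=(-8)-14=-22
after add $t7, $t7, 4: $t7=120+4=124
after sub $t5, $t5, 1: $t5=2-1=1
cmp $t5, 0  (cmp 1,0)
bgt L0: taken
after add $t2, $t2, 20: $t2=(-22)+20=-2
after or $t2, $t2, 17: $t2=(-2)|17=-1
after lw $t2, 0($t7): $t2=M[124]=11
after sub $t2, $t2, 14: $t2=11-14=-3
after add $t7, $t7, 4: $t7=124+4=128
after sub $t5, $t5, 1: $t5=1-1=0
cmp $t5, 0  (cmp 0,0)
bgt L0: not taken
after xor $t2, $t2, 16: $t2=(-3)^16=-19
halt.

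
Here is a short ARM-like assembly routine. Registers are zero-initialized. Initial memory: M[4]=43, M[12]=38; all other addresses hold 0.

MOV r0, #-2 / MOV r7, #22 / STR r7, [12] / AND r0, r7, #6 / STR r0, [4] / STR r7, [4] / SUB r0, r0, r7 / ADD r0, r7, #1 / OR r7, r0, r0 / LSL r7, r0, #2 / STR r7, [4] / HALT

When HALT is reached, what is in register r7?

MOV r0, #-2 → r0=-2
MOV r7, #22 → r7=22
STR r7, [12] → M[12]=22
AND r0, r7, #6 → r0=22&6=6
STR r0, [4] → M[4]=6
STR r7, [4] → M[4]=22
SUB r0, r0, r7 → r0=6-22=-16
ADD r0, r7, #1 → r0=22+1=23
OR r7, r0, r0 → r7=23|23=23
LSL r7, r0, #2 → r7=23<<2=92
STR r7, [4] → M[4]=92
halt.

92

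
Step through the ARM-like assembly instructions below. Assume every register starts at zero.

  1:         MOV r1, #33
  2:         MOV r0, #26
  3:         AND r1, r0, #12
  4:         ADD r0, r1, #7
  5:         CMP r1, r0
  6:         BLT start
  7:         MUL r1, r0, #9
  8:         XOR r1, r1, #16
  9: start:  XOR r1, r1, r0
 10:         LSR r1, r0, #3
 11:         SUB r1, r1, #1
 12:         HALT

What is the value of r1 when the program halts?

r1=33
r0=26
r1=26&12=8
r0=8+7=15
CMP r1, r0  (cmp 8,15)
BLT start: taken
r1=8^15=7
r1=15>>3=1
r1=1-1=0
halt.

0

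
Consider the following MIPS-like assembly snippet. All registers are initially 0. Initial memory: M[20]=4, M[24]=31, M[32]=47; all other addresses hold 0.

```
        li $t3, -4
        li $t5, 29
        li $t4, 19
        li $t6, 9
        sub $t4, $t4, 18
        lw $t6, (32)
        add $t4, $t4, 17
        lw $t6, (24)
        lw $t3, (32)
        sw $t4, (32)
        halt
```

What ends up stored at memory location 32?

$t3=-4
$t5=29
$t4=19
$t6=9
$t4=19-18=1
$t6=M[32]=47
$t4=1+17=18
$t6=M[24]=31
$t3=M[32]=47
sw $t4, (32) → M[32]=18
halt.

18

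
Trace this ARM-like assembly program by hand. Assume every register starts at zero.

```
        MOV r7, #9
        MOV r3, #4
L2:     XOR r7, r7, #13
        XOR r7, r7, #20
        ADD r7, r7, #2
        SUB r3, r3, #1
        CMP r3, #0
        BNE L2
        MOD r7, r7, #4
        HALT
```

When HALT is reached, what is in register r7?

1

MOV r7, #9 → r7=9
MOV r3, #4 → r3=4
XOR r7, r7, #13 → r7=9^13=4
XOR r7, r7, #20 → r7=4^20=16
ADD r7, r7, #2 → r7=16+2=18
SUB r3, r3, #1 → r3=4-1=3
CMP r3, #0  (cmp 3,0)
BNE L2: taken
XOR r7, r7, #13 → r7=18^13=31
XOR r7, r7, #20 → r7=31^20=11
ADD r7, r7, #2 → r7=11+2=13
SUB r3, r3, #1 → r3=3-1=2
CMP r3, #0  (cmp 2,0)
BNE L2: taken
XOR r7, r7, #13 → r7=13^13=0
XOR r7, r7, #20 → r7=0^20=20
ADD r7, r7, #2 → r7=20+2=22
SUB r3, r3, #1 → r3=2-1=1
CMP r3, #0  (cmp 1,0)
BNE L2: taken
XOR r7, r7, #13 → r7=22^13=27
XOR r7, r7, #20 → r7=27^20=15
ADD r7, r7, #2 → r7=15+2=17
SUB r3, r3, #1 → r3=1-1=0
CMP r3, #0  (cmp 0,0)
BNE L2: not taken
MOD r7, r7, #4 → r7=17%4=1
halt.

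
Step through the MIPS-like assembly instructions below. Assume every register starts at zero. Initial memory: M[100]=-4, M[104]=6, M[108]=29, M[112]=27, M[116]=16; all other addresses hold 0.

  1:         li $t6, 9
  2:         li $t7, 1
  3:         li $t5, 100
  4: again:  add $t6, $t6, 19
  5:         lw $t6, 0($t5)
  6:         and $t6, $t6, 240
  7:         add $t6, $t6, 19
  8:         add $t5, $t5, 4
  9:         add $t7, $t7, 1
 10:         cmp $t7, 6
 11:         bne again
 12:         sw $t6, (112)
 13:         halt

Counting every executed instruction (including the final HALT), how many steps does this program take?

45

after li $t6, 9: $t6=9
after li $t7, 1: $t7=1
after li $t5, 100: $t5=100
after add $t6, $t6, 19: $t6=9+19=28
after lw $t6, 0($t5): $t6=M[100]=-4
after and $t6, $t6, 240: $t6=(-4)&240=240
after add $t6, $t6, 19: $t6=240+19=259
after add $t5, $t5, 4: $t5=100+4=104
after add $t7, $t7, 1: $t7=1+1=2
cmp $t7, 6  (cmp 2,6)
bne again: taken
after add $t6, $t6, 19: $t6=259+19=278
after lw $t6, 0($t5): $t6=M[104]=6
after and $t6, $t6, 240: $t6=6&240=0
after add $t6, $t6, 19: $t6=0+19=19
after add $t5, $t5, 4: $t5=104+4=108
after add $t7, $t7, 1: $t7=2+1=3
cmp $t7, 6  (cmp 3,6)
bne again: taken
after add $t6, $t6, 19: $t6=19+19=38
after lw $t6, 0($t5): $t6=M[108]=29
after and $t6, $t6, 240: $t6=29&240=16
after add $t6, $t6, 19: $t6=16+19=35
after add $t5, $t5, 4: $t5=108+4=112
after add $t7, $t7, 1: $t7=3+1=4
cmp $t7, 6  (cmp 4,6)
bne again: taken
after add $t6, $t6, 19: $t6=35+19=54
after lw $t6, 0($t5): $t6=M[112]=27
after and $t6, $t6, 240: $t6=27&240=16
after add $t6, $t6, 19: $t6=16+19=35
after add $t5, $t5, 4: $t5=112+4=116
after add $t7, $t7, 1: $t7=4+1=5
cmp $t7, 6  (cmp 5,6)
bne again: taken
after add $t6, $t6, 19: $t6=35+19=54
after lw $t6, 0($t5): $t6=M[116]=16
after and $t6, $t6, 240: $t6=16&240=16
after add $t6, $t6, 19: $t6=16+19=35
after add $t5, $t5, 4: $t5=116+4=120
after add $t7, $t7, 1: $t7=5+1=6
cmp $t7, 6  (cmp 6,6)
bne again: not taken
sw $t6, (112) → M[112]=35
halt.
Total executed instructions: 45.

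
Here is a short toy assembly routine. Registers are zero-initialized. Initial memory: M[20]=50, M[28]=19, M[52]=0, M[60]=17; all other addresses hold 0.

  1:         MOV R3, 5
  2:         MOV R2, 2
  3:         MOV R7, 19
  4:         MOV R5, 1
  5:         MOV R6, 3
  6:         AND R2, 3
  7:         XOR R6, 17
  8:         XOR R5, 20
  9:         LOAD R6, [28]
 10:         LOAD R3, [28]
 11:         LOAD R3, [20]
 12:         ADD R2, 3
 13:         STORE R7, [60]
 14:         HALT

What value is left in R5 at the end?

21

after MOV R3, 5: R3=5
after MOV R2, 2: R2=2
after MOV R7, 19: R7=19
after MOV R5, 1: R5=1
after MOV R6, 3: R6=3
after AND R2, 3: R2=2&3=2
after XOR R6, 17: R6=3^17=18
after XOR R5, 20: R5=1^20=21
after LOAD R6, [28]: R6=M[28]=19
after LOAD R3, [28]: R3=M[28]=19
after LOAD R3, [20]: R3=M[20]=50
after ADD R2, 3: R2=2+3=5
STORE R7, [60] → M[60]=19
halt.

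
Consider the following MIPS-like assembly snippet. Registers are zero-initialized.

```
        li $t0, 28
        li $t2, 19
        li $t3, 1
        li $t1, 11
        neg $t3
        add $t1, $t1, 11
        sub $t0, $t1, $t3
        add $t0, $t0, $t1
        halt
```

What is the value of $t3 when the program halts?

-1

$t0=28
$t2=19
$t3=1
$t1=11
$t3=-(1)=-1
$t1=11+11=22
$t0=22-(-1)=23
$t0=23+22=45
halt.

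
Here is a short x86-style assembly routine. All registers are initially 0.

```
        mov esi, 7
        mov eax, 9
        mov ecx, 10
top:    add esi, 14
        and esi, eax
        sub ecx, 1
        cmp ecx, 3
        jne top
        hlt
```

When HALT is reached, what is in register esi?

esi=7
eax=9
ecx=10
esi=7+14=21
esi=21&9=1
ecx=10-1=9
cmp ecx, 3  (cmp 9,3)
jne top: taken
esi=1+14=15
esi=15&9=9
ecx=9-1=8
cmp ecx, 3  (cmp 8,3)
jne top: taken
esi=9+14=23
esi=23&9=1
ecx=8-1=7
cmp ecx, 3  (cmp 7,3)
jne top: taken
esi=1+14=15
esi=15&9=9
ecx=7-1=6
cmp ecx, 3  (cmp 6,3)
jne top: taken
esi=9+14=23
esi=23&9=1
ecx=6-1=5
cmp ecx, 3  (cmp 5,3)
jne top: taken
esi=1+14=15
esi=15&9=9
ecx=5-1=4
cmp ecx, 3  (cmp 4,3)
jne top: taken
esi=9+14=23
esi=23&9=1
ecx=4-1=3
cmp ecx, 3  (cmp 3,3)
jne top: not taken
halt.

1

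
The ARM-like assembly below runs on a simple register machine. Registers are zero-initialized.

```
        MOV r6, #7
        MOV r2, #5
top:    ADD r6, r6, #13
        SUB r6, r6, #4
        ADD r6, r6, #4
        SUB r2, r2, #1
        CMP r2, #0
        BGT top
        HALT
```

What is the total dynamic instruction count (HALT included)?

MOV r6, #7 → r6=7
MOV r2, #5 → r2=5
ADD r6, r6, #13 → r6=7+13=20
SUB r6, r6, #4 → r6=20-4=16
ADD r6, r6, #4 → r6=16+4=20
SUB r2, r2, #1 → r2=5-1=4
CMP r2, #0  (cmp 4,0)
BGT top: taken
ADD r6, r6, #13 → r6=20+13=33
SUB r6, r6, #4 → r6=33-4=29
ADD r6, r6, #4 → r6=29+4=33
SUB r2, r2, #1 → r2=4-1=3
CMP r2, #0  (cmp 3,0)
BGT top: taken
ADD r6, r6, #13 → r6=33+13=46
SUB r6, r6, #4 → r6=46-4=42
ADD r6, r6, #4 → r6=42+4=46
SUB r2, r2, #1 → r2=3-1=2
CMP r2, #0  (cmp 2,0)
BGT top: taken
ADD r6, r6, #13 → r6=46+13=59
SUB r6, r6, #4 → r6=59-4=55
ADD r6, r6, #4 → r6=55+4=59
SUB r2, r2, #1 → r2=2-1=1
CMP r2, #0  (cmp 1,0)
BGT top: taken
ADD r6, r6, #13 → r6=59+13=72
SUB r6, r6, #4 → r6=72-4=68
ADD r6, r6, #4 → r6=68+4=72
SUB r2, r2, #1 → r2=1-1=0
CMP r2, #0  (cmp 0,0)
BGT top: not taken
halt.
Total executed instructions: 33.

33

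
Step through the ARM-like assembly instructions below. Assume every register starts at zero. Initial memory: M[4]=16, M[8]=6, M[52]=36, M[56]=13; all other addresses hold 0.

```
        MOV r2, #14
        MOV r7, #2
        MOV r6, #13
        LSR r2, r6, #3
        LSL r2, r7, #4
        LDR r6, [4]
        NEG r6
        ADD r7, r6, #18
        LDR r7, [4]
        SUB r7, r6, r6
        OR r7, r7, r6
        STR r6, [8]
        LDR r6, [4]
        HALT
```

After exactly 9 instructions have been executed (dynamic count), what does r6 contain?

MOV r2, #14 → r2=14
MOV r7, #2 → r7=2
MOV r6, #13 → r6=13
LSR r2, r6, #3 → r2=13>>3=1
LSL r2, r7, #4 → r2=2<<4=32
LDR r6, [4] → r6=M[4]=16
NEG r6 → r6=-(16)=-16
ADD r7, r6, #18 → r7=(-16)+18=2
LDR r7, [4] → r7=M[4]=16
After step 9: r6 = -16.

-16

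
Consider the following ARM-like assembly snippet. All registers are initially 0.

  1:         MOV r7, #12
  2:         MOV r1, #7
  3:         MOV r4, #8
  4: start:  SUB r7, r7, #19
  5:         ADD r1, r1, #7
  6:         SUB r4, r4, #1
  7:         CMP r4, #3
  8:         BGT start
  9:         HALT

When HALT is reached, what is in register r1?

42

r7=12
r1=7
r4=8
r7=12-19=-7
r1=7+7=14
r4=8-1=7
CMP r4, #3  (cmp 7,3)
BGT start: taken
r7=(-7)-19=-26
r1=14+7=21
r4=7-1=6
CMP r4, #3  (cmp 6,3)
BGT start: taken
r7=(-26)-19=-45
r1=21+7=28
r4=6-1=5
CMP r4, #3  (cmp 5,3)
BGT start: taken
r7=(-45)-19=-64
r1=28+7=35
r4=5-1=4
CMP r4, #3  (cmp 4,3)
BGT start: taken
r7=(-64)-19=-83
r1=35+7=42
r4=4-1=3
CMP r4, #3  (cmp 3,3)
BGT start: not taken
halt.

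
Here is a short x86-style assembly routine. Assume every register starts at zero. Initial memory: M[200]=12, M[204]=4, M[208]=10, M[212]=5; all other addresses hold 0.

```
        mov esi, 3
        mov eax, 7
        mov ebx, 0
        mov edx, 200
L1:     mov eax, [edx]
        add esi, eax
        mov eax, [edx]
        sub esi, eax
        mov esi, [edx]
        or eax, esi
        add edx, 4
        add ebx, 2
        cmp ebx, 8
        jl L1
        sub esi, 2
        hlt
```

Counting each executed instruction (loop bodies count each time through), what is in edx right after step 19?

esi=3
eax=7
ebx=0
edx=200
eax=M[200]=12
esi=3+12=15
eax=M[200]=12
esi=15-12=3
esi=M[200]=12
eax=12|12=12
edx=200+4=204
ebx=0+2=2
cmp ebx, 8  (cmp 2,8)
jl L1: taken
eax=M[204]=4
esi=12+4=16
eax=M[204]=4
esi=16-4=12
esi=M[204]=4
After step 19: edx = 204.

204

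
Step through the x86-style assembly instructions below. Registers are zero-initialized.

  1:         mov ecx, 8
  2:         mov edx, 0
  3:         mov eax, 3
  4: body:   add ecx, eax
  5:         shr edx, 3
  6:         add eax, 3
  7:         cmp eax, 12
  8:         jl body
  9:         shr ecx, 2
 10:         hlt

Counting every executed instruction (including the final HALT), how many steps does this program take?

mov ecx, 8 → ecx=8
mov edx, 0 → edx=0
mov eax, 3 → eax=3
add ecx, eax → ecx=8+3=11
shr edx, 3 → edx=0>>3=0
add eax, 3 → eax=3+3=6
cmp eax, 12  (cmp 6,12)
jl body: taken
add ecx, eax → ecx=11+6=17
shr edx, 3 → edx=0>>3=0
add eax, 3 → eax=6+3=9
cmp eax, 12  (cmp 9,12)
jl body: taken
add ecx, eax → ecx=17+9=26
shr edx, 3 → edx=0>>3=0
add eax, 3 → eax=9+3=12
cmp eax, 12  (cmp 12,12)
jl body: not taken
shr ecx, 2 → ecx=26>>2=6
halt.
Total executed instructions: 20.

20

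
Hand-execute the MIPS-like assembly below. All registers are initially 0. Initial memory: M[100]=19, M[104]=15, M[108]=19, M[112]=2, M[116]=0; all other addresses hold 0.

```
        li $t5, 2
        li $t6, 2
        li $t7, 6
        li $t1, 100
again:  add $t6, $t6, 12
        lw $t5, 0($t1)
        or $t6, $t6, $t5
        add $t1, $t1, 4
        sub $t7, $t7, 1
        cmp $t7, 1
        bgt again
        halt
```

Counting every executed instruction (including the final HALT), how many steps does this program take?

40

$t5=2
$t6=2
$t7=6
$t1=100
$t6=2+12=14
$t5=M[100]=19
$t6=14|19=31
$t1=100+4=104
$t7=6-1=5
cmp $t7, 1  (cmp 5,1)
bgt again: taken
$t6=31+12=43
$t5=M[104]=15
$t6=43|15=47
$t1=104+4=108
$t7=5-1=4
cmp $t7, 1  (cmp 4,1)
bgt again: taken
$t6=47+12=59
$t5=M[108]=19
$t6=59|19=59
$t1=108+4=112
$t7=4-1=3
cmp $t7, 1  (cmp 3,1)
bgt again: taken
$t6=59+12=71
$t5=M[112]=2
$t6=71|2=71
$t1=112+4=116
$t7=3-1=2
cmp $t7, 1  (cmp 2,1)
bgt again: taken
$t6=71+12=83
$t5=M[116]=0
$t6=83|0=83
$t1=116+4=120
$t7=2-1=1
cmp $t7, 1  (cmp 1,1)
bgt again: not taken
halt.
Total executed instructions: 40.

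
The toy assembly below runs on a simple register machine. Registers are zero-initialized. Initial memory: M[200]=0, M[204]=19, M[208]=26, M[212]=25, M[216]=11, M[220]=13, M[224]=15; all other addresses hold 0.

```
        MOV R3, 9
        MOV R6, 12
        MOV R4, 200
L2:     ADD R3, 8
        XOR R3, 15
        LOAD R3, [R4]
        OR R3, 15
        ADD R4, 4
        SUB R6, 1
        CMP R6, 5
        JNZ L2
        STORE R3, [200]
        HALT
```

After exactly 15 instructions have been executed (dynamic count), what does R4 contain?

204

MOV R3, 9 → R3=9
MOV R6, 12 → R6=12
MOV R4, 200 → R4=200
ADD R3, 8 → R3=9+8=17
XOR R3, 15 → R3=17^15=30
LOAD R3, [R4] → R3=M[200]=0
OR R3, 15 → R3=0|15=15
ADD R4, 4 → R4=200+4=204
SUB R6, 1 → R6=12-1=11
CMP R6, 5  (cmp 11,5)
JNZ L2: taken
ADD R3, 8 → R3=15+8=23
XOR R3, 15 → R3=23^15=24
LOAD R3, [R4] → R3=M[204]=19
OR R3, 15 → R3=19|15=31
After step 15: R4 = 204.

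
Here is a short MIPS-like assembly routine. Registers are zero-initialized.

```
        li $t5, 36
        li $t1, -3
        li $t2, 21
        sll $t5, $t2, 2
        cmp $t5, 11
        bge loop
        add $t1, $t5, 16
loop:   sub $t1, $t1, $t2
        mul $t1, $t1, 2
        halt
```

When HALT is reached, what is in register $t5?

84

after li $t5, 36: $t5=36
after li $t1, -3: $t1=-3
after li $t2, 21: $t2=21
after sll $t5, $t2, 2: $t5=21<<2=84
cmp $t5, 11  (cmp 84,11)
bge loop: taken
after sub $t1, $t1, $t2: $t1=(-3)-21=-24
after mul $t1, $t1, 2: $t1=(-24)*2=-48
halt.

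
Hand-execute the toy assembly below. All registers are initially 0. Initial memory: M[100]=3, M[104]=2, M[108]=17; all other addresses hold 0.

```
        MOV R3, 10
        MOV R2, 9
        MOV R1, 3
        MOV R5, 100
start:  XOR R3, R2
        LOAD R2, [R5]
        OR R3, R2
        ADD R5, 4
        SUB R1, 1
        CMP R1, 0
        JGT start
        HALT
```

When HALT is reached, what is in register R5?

R3=10
R2=9
R1=3
R5=100
R3=10^9=3
R2=M[100]=3
R3=3|3=3
R5=100+4=104
R1=3-1=2
CMP R1, 0  (cmp 2,0)
JGT start: taken
R3=3^3=0
R2=M[104]=2
R3=0|2=2
R5=104+4=108
R1=2-1=1
CMP R1, 0  (cmp 1,0)
JGT start: taken
R3=2^2=0
R2=M[108]=17
R3=0|17=17
R5=108+4=112
R1=1-1=0
CMP R1, 0  (cmp 0,0)
JGT start: not taken
halt.

112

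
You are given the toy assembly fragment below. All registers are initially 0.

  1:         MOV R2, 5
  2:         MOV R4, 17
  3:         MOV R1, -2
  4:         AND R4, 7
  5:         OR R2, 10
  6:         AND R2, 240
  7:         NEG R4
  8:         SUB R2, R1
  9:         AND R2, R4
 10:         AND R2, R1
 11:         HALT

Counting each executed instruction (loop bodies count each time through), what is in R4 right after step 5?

1

MOV R2, 5 → R2=5
MOV R4, 17 → R4=17
MOV R1, -2 → R1=-2
AND R4, 7 → R4=17&7=1
OR R2, 10 → R2=5|10=15
After step 5: R4 = 1.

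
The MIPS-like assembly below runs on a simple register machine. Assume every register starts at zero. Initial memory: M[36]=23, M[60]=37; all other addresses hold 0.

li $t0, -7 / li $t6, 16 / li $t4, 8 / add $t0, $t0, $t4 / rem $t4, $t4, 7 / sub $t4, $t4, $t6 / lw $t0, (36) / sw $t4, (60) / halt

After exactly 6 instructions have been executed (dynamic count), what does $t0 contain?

1

after li $t0, -7: $t0=-7
after li $t6, 16: $t6=16
after li $t4, 8: $t4=8
after add $t0, $t0, $t4: $t0=(-7)+8=1
after rem $t4, $t4, 7: $t4=8%7=1
after sub $t4, $t4, $t6: $t4=1-16=-15
After step 6: $t0 = 1.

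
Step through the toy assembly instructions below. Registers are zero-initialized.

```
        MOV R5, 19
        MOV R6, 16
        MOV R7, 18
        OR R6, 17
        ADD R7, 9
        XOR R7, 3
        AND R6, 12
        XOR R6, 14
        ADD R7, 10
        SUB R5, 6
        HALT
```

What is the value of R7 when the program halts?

MOV R5, 19 → R5=19
MOV R6, 16 → R6=16
MOV R7, 18 → R7=18
OR R6, 17 → R6=16|17=17
ADD R7, 9 → R7=18+9=27
XOR R7, 3 → R7=27^3=24
AND R6, 12 → R6=17&12=0
XOR R6, 14 → R6=0^14=14
ADD R7, 10 → R7=24+10=34
SUB R5, 6 → R5=19-6=13
halt.

34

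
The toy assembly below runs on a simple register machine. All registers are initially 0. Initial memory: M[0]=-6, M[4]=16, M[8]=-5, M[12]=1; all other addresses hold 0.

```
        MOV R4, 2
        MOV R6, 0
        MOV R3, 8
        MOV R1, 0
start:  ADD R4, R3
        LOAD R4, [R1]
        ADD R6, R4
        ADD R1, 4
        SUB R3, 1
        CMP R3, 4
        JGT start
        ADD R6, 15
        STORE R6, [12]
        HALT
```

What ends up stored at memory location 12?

21

after MOV R4, 2: R4=2
after MOV R6, 0: R6=0
after MOV R3, 8: R3=8
after MOV R1, 0: R1=0
after ADD R4, R3: R4=2+8=10
after LOAD R4, [R1]: R4=M[0]=-6
after ADD R6, R4: R6=0+(-6)=-6
after ADD R1, 4: R1=0+4=4
after SUB R3, 1: R3=8-1=7
CMP R3, 4  (cmp 7,4)
JGT start: taken
after ADD R4, R3: R4=(-6)+7=1
after LOAD R4, [R1]: R4=M[4]=16
after ADD R6, R4: R6=(-6)+16=10
after ADD R1, 4: R1=4+4=8
after SUB R3, 1: R3=7-1=6
CMP R3, 4  (cmp 6,4)
JGT start: taken
after ADD R4, R3: R4=16+6=22
after LOAD R4, [R1]: R4=M[8]=-5
after ADD R6, R4: R6=10+(-5)=5
after ADD R1, 4: R1=8+4=12
after SUB R3, 1: R3=6-1=5
CMP R3, 4  (cmp 5,4)
JGT start: taken
after ADD R4, R3: R4=(-5)+5=0
after LOAD R4, [R1]: R4=M[12]=1
after ADD R6, R4: R6=5+1=6
after ADD R1, 4: R1=12+4=16
after SUB R3, 1: R3=5-1=4
CMP R3, 4  (cmp 4,4)
JGT start: not taken
after ADD R6, 15: R6=6+15=21
STORE R6, [12] → M[12]=21
halt.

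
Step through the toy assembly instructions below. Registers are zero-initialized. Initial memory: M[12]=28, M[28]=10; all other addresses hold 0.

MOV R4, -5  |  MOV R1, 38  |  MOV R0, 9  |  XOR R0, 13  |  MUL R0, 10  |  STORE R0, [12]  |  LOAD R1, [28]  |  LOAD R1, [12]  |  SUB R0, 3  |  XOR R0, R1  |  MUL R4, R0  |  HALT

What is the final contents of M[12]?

R4=-5
R1=38
R0=9
R0=9^13=4
R0=4*10=40
STORE R0, [12] → M[12]=40
R1=M[28]=10
R1=M[12]=40
R0=40-3=37
R0=37^40=13
R4=(-5)*13=-65
halt.

40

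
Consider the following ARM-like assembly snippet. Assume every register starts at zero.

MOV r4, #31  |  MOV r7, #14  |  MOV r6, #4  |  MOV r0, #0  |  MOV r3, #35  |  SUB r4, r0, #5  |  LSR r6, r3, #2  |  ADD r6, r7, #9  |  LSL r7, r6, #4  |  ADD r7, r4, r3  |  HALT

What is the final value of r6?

23

r4=31
r7=14
r6=4
r0=0
r3=35
r4=0-5=-5
r6=35>>2=8
r6=14+9=23
r7=23<<4=368
r7=(-5)+35=30
halt.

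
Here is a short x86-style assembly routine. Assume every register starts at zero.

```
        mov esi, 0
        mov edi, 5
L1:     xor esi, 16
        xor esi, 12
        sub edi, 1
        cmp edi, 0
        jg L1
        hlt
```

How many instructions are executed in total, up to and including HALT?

28

mov esi, 0 → esi=0
mov edi, 5 → edi=5
xor esi, 16 → esi=0^16=16
xor esi, 12 → esi=16^12=28
sub edi, 1 → edi=5-1=4
cmp edi, 0  (cmp 4,0)
jg L1: taken
xor esi, 16 → esi=28^16=12
xor esi, 12 → esi=12^12=0
sub edi, 1 → edi=4-1=3
cmp edi, 0  (cmp 3,0)
jg L1: taken
xor esi, 16 → esi=0^16=16
xor esi, 12 → esi=16^12=28
sub edi, 1 → edi=3-1=2
cmp edi, 0  (cmp 2,0)
jg L1: taken
xor esi, 16 → esi=28^16=12
xor esi, 12 → esi=12^12=0
sub edi, 1 → edi=2-1=1
cmp edi, 0  (cmp 1,0)
jg L1: taken
xor esi, 16 → esi=0^16=16
xor esi, 12 → esi=16^12=28
sub edi, 1 → edi=1-1=0
cmp edi, 0  (cmp 0,0)
jg L1: not taken
halt.
Total executed instructions: 28.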